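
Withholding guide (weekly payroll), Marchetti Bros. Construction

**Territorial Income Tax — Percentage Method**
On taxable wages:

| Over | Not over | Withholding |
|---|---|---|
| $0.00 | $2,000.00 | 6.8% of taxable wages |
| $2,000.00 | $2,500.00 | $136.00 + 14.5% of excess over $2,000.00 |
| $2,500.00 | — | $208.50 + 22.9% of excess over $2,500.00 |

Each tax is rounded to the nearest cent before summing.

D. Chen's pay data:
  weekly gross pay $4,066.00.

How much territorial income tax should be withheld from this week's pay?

Territorial Income Tax: taxable = $4,066.00
  $208.50 + 22.9% × ($4,066.00 − $2,500.00) = $208.50 + 22.9% × $1,566.00 = $567.11

$567.11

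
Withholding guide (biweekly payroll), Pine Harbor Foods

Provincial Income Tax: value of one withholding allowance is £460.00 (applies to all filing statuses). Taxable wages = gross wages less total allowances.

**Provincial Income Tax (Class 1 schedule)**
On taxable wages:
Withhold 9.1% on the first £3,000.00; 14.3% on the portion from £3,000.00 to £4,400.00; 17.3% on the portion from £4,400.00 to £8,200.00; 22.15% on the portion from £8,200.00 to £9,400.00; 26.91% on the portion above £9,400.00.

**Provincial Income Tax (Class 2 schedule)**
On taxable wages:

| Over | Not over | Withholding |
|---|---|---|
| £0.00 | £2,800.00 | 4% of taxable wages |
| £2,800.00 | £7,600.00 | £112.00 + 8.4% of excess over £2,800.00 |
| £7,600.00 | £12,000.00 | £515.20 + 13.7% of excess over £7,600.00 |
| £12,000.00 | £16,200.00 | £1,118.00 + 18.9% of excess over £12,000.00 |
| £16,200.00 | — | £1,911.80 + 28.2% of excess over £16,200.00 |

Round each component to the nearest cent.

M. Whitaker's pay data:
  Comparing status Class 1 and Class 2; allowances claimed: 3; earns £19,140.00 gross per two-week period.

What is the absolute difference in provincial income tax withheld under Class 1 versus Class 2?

£1,294.36

Provincial Income Tax (Class 1): taxable = £19,140.00 − 3×£460.00 = £17,760.00
  £1,396.40 + 26.91% × (£17,760.00 − £9,400.00) = £1,396.40 + 26.91% × £8,360.00 = £3,646.08
Provincial Income Tax (Class 2): taxable = £19,140.00 − 3×£460.00 = £17,760.00
  £1,911.80 + 28.2% × (£17,760.00 − £16,200.00) = £1,911.80 + 28.2% × £1,560.00 = £2,351.72
Difference: |£3,646.08 − £2,351.72| = £1,294.36 (higher under Class 1)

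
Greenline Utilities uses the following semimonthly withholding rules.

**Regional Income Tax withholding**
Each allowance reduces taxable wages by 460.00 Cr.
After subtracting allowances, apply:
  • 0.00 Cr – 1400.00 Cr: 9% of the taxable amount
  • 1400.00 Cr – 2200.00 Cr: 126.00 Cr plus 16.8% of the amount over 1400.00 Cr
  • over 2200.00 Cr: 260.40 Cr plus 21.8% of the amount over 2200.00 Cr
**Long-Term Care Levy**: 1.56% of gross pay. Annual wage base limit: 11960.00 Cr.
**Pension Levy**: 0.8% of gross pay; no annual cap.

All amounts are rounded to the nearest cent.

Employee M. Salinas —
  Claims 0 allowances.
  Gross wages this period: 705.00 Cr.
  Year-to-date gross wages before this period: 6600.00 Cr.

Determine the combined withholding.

80.09 Cr

Regional Income Tax: taxable = 705.00 Cr
  9% × 705.00 Cr = 63.45 Cr
Long-Term Care Levy: 1.56% × 705.00 Cr = 11.00 Cr
Pension Levy: 0.8% × 705.00 Cr = 5.64 Cr
Total: 63.45 Cr + 11.00 Cr + 5.64 Cr = 80.09 Cr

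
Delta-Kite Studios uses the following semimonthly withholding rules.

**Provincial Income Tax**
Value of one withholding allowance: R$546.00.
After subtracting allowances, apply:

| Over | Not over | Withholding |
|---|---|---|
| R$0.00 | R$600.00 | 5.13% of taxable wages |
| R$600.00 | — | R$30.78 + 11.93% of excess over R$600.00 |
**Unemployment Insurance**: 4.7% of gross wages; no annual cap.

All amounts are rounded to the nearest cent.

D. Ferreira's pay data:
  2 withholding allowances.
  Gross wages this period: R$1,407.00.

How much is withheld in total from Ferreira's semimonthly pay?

R$82.29

Provincial Income Tax: taxable = R$1,407.00 − 2×R$546.00 = R$315.00
  5.13% × R$315.00 = R$16.16
Unemployment Insurance: 4.7% × R$1,407.00 = R$66.13
Total: R$16.16 + R$66.13 = R$82.29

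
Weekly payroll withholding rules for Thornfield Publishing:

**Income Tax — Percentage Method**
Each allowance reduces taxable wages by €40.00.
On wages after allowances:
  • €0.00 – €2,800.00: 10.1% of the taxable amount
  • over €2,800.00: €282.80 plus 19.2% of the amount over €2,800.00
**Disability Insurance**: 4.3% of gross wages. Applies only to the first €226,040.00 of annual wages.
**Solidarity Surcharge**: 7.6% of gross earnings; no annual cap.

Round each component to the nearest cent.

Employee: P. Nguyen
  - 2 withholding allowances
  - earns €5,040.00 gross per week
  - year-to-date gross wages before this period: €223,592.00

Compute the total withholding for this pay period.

Income Tax: taxable = €5,040.00 − 2×€40.00 = €4,960.00
  €282.80 + 19.2% × (€4,960.00 − €2,800.00) = €282.80 + 19.2% × €2,160.00 = €697.52
Disability Insurance: cap €226,040.00 − YTD €223,592.00 = €2,448.00 subject; 4.3% × €2,448.00 = €105.26
Solidarity Surcharge: 7.6% × €5,040.00 = €383.04
Total: €697.52 + €105.26 + €383.04 = €1,185.82

€1,185.82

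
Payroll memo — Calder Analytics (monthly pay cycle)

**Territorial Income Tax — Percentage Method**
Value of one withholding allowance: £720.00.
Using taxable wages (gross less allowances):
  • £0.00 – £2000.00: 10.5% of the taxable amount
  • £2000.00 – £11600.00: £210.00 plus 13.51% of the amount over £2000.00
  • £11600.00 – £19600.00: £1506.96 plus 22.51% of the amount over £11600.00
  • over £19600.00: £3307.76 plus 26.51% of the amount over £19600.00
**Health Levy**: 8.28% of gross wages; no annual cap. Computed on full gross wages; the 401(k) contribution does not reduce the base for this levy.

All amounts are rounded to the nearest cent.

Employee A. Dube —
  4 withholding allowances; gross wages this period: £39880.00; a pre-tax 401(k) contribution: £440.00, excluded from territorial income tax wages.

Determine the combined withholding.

Territorial Income Tax: taxable = £39880.00 − £440.00 − 4×£720.00 = £36560.00
  £3307.76 + 26.51% × (£36560.00 − £19600.00) = £3307.76 + 26.51% × £16960.00 = £7803.86
Health Levy: 8.28% × £39880.00 = £3302.06
Total: £7803.86 + £3302.06 = £11105.92

£11105.92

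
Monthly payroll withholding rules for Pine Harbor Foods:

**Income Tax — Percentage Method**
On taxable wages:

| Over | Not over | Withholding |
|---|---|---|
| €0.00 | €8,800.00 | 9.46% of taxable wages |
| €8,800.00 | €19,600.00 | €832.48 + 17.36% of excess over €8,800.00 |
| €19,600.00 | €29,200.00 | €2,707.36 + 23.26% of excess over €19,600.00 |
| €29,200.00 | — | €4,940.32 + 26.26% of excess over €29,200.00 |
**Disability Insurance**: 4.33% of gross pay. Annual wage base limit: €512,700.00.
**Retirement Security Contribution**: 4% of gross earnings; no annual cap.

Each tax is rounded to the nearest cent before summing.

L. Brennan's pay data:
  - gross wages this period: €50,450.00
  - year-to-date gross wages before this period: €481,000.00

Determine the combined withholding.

Income Tax: taxable = €50,450.00
  €4,940.32 + 26.26% × (€50,450.00 − €29,200.00) = €4,940.32 + 26.26% × €21,250.00 = €10,520.57
Disability Insurance: cap €512,700.00 − YTD €481,000.00 = €31,700.00 subject; 4.33% × €31,700.00 = €1,372.61
Retirement Security Contribution: 4% × €50,450.00 = €2,018.00
Total: €10,520.57 + €1,372.61 + €2,018.00 = €13,911.18

€13,911.18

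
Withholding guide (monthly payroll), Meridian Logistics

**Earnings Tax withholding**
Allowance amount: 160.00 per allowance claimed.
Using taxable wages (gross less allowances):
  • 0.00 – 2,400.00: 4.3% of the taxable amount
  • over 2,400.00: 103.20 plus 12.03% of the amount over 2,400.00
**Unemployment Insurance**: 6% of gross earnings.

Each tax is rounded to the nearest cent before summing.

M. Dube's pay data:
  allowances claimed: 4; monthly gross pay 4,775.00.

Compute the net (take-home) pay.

Earnings Tax: taxable = 4,775.00 − 4×160.00 = 4,135.00
  103.20 + 12.03% × (4,135.00 − 2,400.00) = 103.20 + 12.03% × 1,735.00 = 311.92
Unemployment Insurance: 6% × 4,775.00 = 286.50
Total withheld: 311.92 + 286.50 = 598.42
Net pay: 4,775.00 − 598.42 = 4,176.58

4,176.58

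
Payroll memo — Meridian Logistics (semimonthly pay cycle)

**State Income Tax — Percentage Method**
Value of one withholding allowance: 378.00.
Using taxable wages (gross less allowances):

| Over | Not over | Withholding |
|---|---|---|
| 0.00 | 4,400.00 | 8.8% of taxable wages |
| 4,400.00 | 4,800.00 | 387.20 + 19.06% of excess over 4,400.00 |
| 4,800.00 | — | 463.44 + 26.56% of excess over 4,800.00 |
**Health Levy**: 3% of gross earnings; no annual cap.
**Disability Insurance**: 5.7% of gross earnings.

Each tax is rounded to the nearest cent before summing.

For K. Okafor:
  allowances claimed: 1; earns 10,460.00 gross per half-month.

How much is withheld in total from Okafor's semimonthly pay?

2,776.36

State Income Tax: taxable = 10,460.00 − 1×378.00 = 10,082.00
  463.44 + 26.56% × (10,082.00 − 4,800.00) = 463.44 + 26.56% × 5,282.00 = 1,866.34
Health Levy: 3% × 10,460.00 = 313.80
Disability Insurance: 5.7% × 10,460.00 = 596.22
Total: 1,866.34 + 313.80 + 596.22 = 2,776.36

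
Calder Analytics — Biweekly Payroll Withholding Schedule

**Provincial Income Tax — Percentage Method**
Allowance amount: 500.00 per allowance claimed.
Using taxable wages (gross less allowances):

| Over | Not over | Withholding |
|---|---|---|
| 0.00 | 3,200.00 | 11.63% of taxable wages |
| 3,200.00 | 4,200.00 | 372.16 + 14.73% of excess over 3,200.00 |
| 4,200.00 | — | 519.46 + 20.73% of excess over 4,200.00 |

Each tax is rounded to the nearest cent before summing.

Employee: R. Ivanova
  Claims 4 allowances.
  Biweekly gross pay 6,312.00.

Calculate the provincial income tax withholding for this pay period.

Provincial Income Tax: taxable = 6,312.00 − 4×500.00 = 4,312.00
  519.46 + 20.73% × (4,312.00 − 4,200.00) = 519.46 + 20.73% × 112.00 = 542.68

542.68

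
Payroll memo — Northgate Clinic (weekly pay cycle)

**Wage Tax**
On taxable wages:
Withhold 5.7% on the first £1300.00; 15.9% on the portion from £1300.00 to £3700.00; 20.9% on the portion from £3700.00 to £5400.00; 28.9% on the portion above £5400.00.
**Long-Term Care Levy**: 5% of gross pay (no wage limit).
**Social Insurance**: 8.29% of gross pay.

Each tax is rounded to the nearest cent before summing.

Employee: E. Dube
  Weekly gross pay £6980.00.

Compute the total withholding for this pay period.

£2195.26

Wage Tax: taxable = £6980.00
  £811.00 + 28.9% × (£6980.00 − £5400.00) = £811.00 + 28.9% × £1580.00 = £1267.62
Long-Term Care Levy: 5% × £6980.00 = £349.00
Social Insurance: 8.29% × £6980.00 = £578.64
Total: £1267.62 + £349.00 + £578.64 = £2195.26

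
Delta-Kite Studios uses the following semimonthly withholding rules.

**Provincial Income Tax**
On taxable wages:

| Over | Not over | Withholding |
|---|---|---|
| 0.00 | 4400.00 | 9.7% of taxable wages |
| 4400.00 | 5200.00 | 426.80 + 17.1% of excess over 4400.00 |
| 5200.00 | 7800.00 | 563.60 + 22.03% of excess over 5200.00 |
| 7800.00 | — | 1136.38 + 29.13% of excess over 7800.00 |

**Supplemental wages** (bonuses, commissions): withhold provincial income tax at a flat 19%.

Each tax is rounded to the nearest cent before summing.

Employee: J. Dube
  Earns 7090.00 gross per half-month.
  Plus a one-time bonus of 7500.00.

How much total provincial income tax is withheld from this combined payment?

Provincial Income Tax: taxable = 7090.00
  563.60 + 22.03% × (7090.00 − 5200.00) = 563.60 + 22.03% × 1890.00 = 979.97
Supplemental (19% flat on bonus): 19% × 7500.00 = 1425.00
Total provincial income tax: 979.97 + 1425.00 = 2404.97

2404.97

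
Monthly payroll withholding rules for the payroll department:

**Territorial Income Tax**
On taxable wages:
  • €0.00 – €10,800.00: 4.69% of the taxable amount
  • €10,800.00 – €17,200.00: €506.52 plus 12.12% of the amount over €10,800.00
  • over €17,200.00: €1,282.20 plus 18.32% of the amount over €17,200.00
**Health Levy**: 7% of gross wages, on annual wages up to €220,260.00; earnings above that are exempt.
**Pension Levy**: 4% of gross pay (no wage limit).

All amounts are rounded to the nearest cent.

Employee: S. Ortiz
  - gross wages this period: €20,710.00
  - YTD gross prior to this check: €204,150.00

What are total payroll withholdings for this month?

€3,881.33

Territorial Income Tax: taxable = €20,710.00
  €1,282.20 + 18.32% × (€20,710.00 − €17,200.00) = €1,282.20 + 18.32% × €3,510.00 = €1,925.23
Health Levy: cap €220,260.00 − YTD €204,150.00 = €16,110.00 subject; 7% × €16,110.00 = €1,127.70
Pension Levy: 4% × €20,710.00 = €828.40
Total: €1,925.23 + €1,127.70 + €828.40 = €3,881.33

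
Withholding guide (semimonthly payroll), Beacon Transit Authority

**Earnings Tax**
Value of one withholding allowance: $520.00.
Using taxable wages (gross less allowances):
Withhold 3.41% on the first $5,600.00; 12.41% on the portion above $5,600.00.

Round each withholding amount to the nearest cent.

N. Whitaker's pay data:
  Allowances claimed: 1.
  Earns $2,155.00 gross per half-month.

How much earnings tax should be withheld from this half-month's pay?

$55.75

Earnings Tax: taxable = $2,155.00 − 1×$520.00 = $1,635.00
  3.41% × $1,635.00 = $55.75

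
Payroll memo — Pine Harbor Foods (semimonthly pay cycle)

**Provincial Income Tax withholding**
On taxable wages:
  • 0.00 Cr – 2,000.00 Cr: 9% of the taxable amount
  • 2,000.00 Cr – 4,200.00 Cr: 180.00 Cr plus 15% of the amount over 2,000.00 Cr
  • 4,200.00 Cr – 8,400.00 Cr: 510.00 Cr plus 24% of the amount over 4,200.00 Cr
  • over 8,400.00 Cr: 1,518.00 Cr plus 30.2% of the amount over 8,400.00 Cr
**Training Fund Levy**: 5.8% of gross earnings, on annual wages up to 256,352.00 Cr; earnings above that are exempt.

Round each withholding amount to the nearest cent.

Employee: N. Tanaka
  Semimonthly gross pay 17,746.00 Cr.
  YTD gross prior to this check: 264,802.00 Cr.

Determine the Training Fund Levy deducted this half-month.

0.00 Cr

Training Fund Levy: YTD 264,802.00 Cr ≥ cap 256,352.00 Cr → 0.00 Cr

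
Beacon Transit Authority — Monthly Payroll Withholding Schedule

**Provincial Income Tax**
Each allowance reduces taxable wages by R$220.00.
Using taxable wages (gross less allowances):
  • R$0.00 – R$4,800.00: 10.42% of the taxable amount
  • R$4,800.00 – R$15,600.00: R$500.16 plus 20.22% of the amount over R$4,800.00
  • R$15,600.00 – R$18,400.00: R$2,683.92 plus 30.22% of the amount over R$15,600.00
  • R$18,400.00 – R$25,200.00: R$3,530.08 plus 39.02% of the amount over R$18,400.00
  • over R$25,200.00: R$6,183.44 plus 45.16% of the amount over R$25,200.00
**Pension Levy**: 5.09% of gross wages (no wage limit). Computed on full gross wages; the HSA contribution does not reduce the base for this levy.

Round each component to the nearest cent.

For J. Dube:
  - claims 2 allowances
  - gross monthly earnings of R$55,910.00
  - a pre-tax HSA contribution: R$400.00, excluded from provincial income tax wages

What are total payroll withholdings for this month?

Provincial Income Tax: taxable = R$55,910.00 − R$400.00 − 2×R$220.00 = R$55,070.00
  R$6,183.44 + 45.16% × (R$55,070.00 − R$25,200.00) = R$6,183.44 + 45.16% × R$29,870.00 = R$19,672.73
Pension Levy: 5.09% × R$55,910.00 = R$2,845.82
Total: R$19,672.73 + R$2,845.82 = R$22,518.55

R$22,518.55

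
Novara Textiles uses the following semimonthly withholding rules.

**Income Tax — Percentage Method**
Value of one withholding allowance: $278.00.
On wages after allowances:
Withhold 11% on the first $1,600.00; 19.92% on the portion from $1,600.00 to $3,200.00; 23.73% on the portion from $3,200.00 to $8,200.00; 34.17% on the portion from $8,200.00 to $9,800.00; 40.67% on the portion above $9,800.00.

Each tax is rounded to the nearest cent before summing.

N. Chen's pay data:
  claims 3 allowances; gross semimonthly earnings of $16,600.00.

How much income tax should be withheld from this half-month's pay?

Income Tax: taxable = $16,600.00 − 3×$278.00 = $15,766.00
  $2,227.94 + 40.67% × ($15,766.00 − $9,800.00) = $2,227.94 + 40.67% × $5,966.00 = $4,654.31

$4,654.31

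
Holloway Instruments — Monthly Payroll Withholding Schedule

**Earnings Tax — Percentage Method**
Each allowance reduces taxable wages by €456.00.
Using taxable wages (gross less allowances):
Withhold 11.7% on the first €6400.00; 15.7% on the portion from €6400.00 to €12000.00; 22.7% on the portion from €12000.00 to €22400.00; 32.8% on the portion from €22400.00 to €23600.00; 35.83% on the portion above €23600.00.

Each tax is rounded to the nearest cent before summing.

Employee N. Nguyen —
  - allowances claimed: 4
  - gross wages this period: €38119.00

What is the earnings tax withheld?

Earnings Tax: taxable = €38119.00 − 4×€456.00 = €36295.00
  €4382.40 + 35.83% × (€36295.00 − €23600.00) = €4382.40 + 35.83% × €12695.00 = €8931.02

€8931.02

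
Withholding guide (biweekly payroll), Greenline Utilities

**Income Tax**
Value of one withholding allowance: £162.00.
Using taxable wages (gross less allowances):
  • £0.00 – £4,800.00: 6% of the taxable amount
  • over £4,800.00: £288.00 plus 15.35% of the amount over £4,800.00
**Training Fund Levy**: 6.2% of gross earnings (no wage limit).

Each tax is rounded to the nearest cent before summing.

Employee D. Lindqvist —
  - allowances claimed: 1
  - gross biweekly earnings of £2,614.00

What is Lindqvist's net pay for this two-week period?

Income Tax: taxable = £2,614.00 − 1×£162.00 = £2,452.00
  6% × £2,452.00 = £147.12
Training Fund Levy: 6.2% × £2,614.00 = £162.07
Total withheld: £147.12 + £162.07 = £309.19
Net pay: £2,614.00 − £309.19 = £2,304.81

£2,304.81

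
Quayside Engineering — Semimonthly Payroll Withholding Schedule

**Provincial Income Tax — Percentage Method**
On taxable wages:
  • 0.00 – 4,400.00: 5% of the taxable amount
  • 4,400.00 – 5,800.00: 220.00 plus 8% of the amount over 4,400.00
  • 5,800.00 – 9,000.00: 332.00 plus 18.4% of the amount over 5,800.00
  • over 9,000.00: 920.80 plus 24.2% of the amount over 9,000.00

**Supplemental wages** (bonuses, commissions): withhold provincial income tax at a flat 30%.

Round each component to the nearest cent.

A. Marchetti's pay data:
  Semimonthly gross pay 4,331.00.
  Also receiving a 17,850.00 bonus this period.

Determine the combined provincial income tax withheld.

5,571.55

Provincial Income Tax: taxable = 4,331.00
  5% × 4,331.00 = 216.55
Supplemental (30% flat on bonus): 30% × 17,850.00 = 5,355.00
Total provincial income tax: 216.55 + 5,355.00 = 5,571.55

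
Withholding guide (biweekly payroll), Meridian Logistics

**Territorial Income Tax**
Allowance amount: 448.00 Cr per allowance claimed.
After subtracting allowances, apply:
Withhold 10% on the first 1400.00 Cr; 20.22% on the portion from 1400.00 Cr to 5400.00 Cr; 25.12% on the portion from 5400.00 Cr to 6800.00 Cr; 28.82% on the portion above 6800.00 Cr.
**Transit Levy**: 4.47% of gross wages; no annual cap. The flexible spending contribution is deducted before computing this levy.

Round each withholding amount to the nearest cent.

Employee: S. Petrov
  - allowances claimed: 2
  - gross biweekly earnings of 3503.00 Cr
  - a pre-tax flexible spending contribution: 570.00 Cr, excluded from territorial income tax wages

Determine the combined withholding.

399.91 Cr

Territorial Income Tax: taxable = 3503.00 Cr − 570.00 Cr − 2×448.00 Cr = 2037.00 Cr
  140.00 Cr + 20.22% × (2037.00 Cr − 1400.00 Cr) = 140.00 Cr + 20.22% × 637.00 Cr = 268.80 Cr
Transit Levy: 4.47% × 2933.00 Cr = 131.11 Cr
Total: 268.80 Cr + 131.11 Cr = 399.91 Cr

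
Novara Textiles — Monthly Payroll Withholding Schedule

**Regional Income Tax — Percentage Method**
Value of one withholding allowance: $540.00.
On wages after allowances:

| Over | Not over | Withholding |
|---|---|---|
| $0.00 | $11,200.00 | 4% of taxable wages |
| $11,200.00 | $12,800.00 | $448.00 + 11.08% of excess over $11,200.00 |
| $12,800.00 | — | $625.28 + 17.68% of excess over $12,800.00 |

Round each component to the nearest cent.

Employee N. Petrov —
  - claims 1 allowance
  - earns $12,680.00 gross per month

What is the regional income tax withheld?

Regional Income Tax: taxable = $12,680.00 − 1×$540.00 = $12,140.00
  $448.00 + 11.08% × ($12,140.00 − $11,200.00) = $448.00 + 11.08% × $940.00 = $552.15

$552.15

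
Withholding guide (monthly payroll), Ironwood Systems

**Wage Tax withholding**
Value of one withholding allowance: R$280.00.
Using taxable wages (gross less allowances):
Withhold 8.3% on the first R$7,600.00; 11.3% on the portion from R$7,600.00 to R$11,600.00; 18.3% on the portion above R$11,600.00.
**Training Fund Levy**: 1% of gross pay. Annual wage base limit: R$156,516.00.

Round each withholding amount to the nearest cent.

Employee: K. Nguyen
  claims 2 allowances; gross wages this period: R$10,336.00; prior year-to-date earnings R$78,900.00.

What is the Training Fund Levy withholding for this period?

R$103.36

Training Fund Levy: 1% × R$10,336.00 = R$103.36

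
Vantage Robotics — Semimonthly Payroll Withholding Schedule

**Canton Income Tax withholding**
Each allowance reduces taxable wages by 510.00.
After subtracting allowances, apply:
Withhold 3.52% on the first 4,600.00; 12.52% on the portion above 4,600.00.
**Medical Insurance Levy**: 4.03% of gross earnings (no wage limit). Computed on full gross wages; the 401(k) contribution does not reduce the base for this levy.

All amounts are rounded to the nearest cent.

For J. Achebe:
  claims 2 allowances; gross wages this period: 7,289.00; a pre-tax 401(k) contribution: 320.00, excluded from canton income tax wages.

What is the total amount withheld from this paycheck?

624.56

Canton Income Tax: taxable = 7,289.00 − 320.00 − 2×510.00 = 5,949.00
  161.92 + 12.52% × (5,949.00 − 4,600.00) = 161.92 + 12.52% × 1,349.00 = 330.81
Medical Insurance Levy: 4.03% × 7,289.00 = 293.75
Total: 330.81 + 293.75 = 624.56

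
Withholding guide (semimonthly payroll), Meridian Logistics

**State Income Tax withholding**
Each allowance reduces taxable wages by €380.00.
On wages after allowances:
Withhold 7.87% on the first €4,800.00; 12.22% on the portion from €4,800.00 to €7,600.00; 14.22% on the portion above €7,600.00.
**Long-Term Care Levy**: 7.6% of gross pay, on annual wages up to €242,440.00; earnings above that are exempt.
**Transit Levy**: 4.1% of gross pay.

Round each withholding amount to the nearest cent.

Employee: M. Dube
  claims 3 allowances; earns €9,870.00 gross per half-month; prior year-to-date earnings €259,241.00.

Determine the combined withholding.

€1,285.28

State Income Tax: taxable = €9,870.00 − 3×€380.00 = €8,730.00
  €719.92 + 14.22% × (€8,730.00 − €7,600.00) = €719.92 + 14.22% × €1,130.00 = €880.61
Long-Term Care Levy: YTD €259,241.00 ≥ cap €242,440.00 → €0.00
Transit Levy: 4.1% × €9,870.00 = €404.67
Total: €880.61 + €0.00 + €404.67 = €1,285.28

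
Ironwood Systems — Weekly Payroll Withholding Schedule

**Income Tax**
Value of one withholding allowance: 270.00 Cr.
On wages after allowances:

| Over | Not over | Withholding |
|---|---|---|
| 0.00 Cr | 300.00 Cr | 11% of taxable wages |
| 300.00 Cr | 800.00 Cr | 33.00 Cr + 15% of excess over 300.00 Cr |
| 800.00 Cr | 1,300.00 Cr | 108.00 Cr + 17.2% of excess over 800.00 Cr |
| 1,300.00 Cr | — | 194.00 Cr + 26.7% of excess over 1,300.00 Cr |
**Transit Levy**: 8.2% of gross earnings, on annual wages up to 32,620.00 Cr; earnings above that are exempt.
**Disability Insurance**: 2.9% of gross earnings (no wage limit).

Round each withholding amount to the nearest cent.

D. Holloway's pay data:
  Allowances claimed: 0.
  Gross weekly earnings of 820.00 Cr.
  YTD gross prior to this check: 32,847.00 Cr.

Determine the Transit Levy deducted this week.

0.00 Cr

Transit Levy: YTD 32,847.00 Cr ≥ cap 32,620.00 Cr → 0.00 Cr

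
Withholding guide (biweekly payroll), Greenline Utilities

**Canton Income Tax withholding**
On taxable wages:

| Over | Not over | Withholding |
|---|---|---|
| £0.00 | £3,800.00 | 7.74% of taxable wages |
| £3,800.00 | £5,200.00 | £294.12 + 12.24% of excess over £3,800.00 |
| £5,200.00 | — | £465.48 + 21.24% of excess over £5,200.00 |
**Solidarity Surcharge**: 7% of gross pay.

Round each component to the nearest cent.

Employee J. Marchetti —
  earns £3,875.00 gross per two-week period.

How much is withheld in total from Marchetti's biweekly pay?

£574.55

Canton Income Tax: taxable = £3,875.00
  £294.12 + 12.24% × (£3,875.00 − £3,800.00) = £294.12 + 12.24% × £75.00 = £303.30
Solidarity Surcharge: 7% × £3,875.00 = £271.25
Total: £303.30 + £271.25 = £574.55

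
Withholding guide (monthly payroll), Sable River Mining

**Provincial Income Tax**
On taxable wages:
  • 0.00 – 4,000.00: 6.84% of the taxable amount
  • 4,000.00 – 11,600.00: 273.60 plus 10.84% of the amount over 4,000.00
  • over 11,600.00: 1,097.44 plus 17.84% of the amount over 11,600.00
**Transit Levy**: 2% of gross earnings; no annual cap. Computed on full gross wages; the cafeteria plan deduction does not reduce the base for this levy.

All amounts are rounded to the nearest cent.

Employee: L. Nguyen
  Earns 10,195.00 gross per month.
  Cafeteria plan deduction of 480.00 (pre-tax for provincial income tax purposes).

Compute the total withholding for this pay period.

Provincial Income Tax: taxable = 10,195.00 − 480.00 = 9,715.00
  273.60 + 10.84% × (9,715.00 − 4,000.00) = 273.60 + 10.84% × 5,715.00 = 893.11
Transit Levy: 2% × 10,195.00 = 203.90
Total: 893.11 + 203.90 = 1,097.01

1,097.01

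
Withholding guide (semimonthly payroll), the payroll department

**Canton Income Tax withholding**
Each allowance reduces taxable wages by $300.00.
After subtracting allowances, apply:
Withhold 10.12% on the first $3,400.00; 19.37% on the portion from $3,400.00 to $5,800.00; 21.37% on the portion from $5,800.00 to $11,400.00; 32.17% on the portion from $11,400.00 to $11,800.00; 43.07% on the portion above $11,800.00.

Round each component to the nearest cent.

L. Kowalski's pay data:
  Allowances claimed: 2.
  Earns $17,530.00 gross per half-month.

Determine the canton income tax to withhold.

$4,343.85

Canton Income Tax: taxable = $17,530.00 − 2×$300.00 = $16,930.00
  $2,134.36 + 43.07% × ($16,930.00 − $11,800.00) = $2,134.36 + 43.07% × $5,130.00 = $4,343.85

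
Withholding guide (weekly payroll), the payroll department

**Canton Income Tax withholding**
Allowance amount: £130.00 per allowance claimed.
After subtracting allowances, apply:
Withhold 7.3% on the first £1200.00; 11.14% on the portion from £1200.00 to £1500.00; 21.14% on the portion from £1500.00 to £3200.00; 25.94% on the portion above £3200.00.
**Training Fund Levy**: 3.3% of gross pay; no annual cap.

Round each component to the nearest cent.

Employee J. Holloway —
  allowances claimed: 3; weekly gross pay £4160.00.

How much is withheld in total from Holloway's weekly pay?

£765.54

Canton Income Tax: taxable = £4160.00 − 3×£130.00 = £3770.00
  £480.40 + 25.94% × (£3770.00 − £3200.00) = £480.40 + 25.94% × £570.00 = £628.26
Training Fund Levy: 3.3% × £4160.00 = £137.28
Total: £628.26 + £137.28 = £765.54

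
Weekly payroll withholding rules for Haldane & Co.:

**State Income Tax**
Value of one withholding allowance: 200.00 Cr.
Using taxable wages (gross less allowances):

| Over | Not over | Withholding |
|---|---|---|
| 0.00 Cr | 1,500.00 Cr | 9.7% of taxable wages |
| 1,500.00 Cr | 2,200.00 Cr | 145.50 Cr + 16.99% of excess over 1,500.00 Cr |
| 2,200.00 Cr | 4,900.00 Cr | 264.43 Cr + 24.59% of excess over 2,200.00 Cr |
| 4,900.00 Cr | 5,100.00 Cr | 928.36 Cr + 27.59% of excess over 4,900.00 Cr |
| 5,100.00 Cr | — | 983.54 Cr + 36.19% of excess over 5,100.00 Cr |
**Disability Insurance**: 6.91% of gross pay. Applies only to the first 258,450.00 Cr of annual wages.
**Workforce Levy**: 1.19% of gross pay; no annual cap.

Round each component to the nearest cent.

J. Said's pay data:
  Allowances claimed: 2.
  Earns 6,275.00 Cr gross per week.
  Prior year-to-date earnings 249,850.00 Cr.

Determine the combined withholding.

1,772.28 Cr

State Income Tax: taxable = 6,275.00 Cr − 2×200.00 Cr = 5,875.00 Cr
  983.54 Cr + 36.19% × (5,875.00 Cr − 5,100.00 Cr) = 983.54 Cr + 36.19% × 775.00 Cr = 1,264.01 Cr
Disability Insurance: 6.91% × 6,275.00 Cr = 433.60 Cr
Workforce Levy: 1.19% × 6,275.00 Cr = 74.67 Cr
Total: 1,264.01 Cr + 433.60 Cr + 74.67 Cr = 1,772.28 Cr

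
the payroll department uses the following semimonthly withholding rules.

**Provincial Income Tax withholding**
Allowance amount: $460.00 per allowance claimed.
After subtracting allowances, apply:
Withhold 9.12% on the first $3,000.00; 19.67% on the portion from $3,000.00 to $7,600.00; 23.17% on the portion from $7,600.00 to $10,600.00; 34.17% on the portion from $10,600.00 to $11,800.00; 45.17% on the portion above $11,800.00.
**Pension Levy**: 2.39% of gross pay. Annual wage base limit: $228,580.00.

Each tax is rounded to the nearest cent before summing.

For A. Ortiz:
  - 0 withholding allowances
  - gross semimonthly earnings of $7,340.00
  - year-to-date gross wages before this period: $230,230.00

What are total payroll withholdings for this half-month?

Provincial Income Tax: taxable = $7,340.00
  $273.60 + 19.67% × ($7,340.00 − $3,000.00) = $273.60 + 19.67% × $4,340.00 = $1,127.28
Pension Levy: YTD $230,230.00 ≥ cap $228,580.00 → $0.00
Total: $1,127.28 + $0.00 = $1,127.28

$1,127.28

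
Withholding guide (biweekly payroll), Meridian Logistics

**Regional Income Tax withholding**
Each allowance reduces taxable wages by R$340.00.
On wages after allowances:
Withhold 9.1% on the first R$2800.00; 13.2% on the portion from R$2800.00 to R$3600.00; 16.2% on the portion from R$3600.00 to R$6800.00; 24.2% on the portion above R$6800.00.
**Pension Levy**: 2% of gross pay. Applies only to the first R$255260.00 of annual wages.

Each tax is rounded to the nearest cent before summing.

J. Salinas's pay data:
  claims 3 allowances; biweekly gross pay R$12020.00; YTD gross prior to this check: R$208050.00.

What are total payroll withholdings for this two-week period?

Regional Income Tax: taxable = R$12020.00 − 3×R$340.00 = R$11000.00
  R$878.80 + 24.2% × (R$11000.00 − R$6800.00) = R$878.80 + 24.2% × R$4200.00 = R$1895.20
Pension Levy: 2% × R$12020.00 = R$240.40
Total: R$1895.20 + R$240.40 = R$2135.60

R$2135.60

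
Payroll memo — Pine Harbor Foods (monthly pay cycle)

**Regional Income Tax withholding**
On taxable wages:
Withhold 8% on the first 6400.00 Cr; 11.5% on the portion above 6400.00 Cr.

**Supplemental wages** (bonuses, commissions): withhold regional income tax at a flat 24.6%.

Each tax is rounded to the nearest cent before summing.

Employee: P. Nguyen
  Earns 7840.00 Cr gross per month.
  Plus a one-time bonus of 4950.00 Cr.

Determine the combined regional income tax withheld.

1895.30 Cr

Regional Income Tax: taxable = 7840.00 Cr
  512.00 Cr + 11.5% × (7840.00 Cr − 6400.00 Cr) = 512.00 Cr + 11.5% × 1440.00 Cr = 677.60 Cr
Supplemental (24.6% flat on bonus): 24.6% × 4950.00 Cr = 1217.70 Cr
Total regional income tax: 677.60 Cr + 1217.70 Cr = 1895.30 Cr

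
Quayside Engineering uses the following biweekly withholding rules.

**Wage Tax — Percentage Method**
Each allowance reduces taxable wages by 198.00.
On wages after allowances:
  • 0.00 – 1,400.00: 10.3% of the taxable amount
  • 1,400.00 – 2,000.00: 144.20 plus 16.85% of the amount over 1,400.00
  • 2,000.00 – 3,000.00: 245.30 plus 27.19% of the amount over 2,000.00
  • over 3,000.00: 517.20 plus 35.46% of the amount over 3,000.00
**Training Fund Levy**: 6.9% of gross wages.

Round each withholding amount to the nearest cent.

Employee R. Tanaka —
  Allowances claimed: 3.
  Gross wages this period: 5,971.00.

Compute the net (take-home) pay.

4,198.92

Wage Tax: taxable = 5,971.00 − 3×198.00 = 5,377.00
  517.20 + 35.46% × (5,377.00 − 3,000.00) = 517.20 + 35.46% × 2,377.00 = 1,360.08
Training Fund Levy: 6.9% × 5,971.00 = 412.00
Total withheld: 1,360.08 + 412.00 = 1,772.08
Net pay: 5,971.00 − 1,772.08 = 4,198.92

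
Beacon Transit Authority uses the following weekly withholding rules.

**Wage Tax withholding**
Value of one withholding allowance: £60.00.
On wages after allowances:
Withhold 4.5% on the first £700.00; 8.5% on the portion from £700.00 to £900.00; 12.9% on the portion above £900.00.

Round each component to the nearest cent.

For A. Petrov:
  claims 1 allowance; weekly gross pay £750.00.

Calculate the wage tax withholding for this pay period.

£31.05

Wage Tax: taxable = £750.00 − 1×£60.00 = £690.00
  4.5% × £690.00 = £31.05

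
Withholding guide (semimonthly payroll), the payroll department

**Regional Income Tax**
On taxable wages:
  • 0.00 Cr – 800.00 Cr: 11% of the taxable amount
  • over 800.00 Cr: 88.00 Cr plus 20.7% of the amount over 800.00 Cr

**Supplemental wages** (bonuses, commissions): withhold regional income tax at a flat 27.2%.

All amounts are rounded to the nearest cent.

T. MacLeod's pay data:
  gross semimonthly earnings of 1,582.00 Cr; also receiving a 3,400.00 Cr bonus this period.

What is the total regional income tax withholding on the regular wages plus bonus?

1,174.67 Cr

Regional Income Tax: taxable = 1,582.00 Cr
  88.00 Cr + 20.7% × (1,582.00 Cr − 800.00 Cr) = 88.00 Cr + 20.7% × 782.00 Cr = 249.87 Cr
Supplemental (27.2% flat on bonus): 27.2% × 3,400.00 Cr = 924.80 Cr
Total regional income tax: 249.87 Cr + 924.80 Cr = 1,174.67 Cr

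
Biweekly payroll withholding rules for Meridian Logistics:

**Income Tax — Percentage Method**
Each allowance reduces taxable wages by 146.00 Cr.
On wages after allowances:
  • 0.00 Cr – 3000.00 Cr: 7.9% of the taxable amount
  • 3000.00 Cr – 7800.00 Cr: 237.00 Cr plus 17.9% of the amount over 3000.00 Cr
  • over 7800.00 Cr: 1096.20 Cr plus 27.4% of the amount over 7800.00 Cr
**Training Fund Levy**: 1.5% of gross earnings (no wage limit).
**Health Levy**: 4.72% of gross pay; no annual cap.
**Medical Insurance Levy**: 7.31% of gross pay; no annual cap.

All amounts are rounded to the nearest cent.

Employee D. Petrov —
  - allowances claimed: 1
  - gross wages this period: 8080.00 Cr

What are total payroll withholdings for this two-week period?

Income Tax: taxable = 8080.00 Cr − 1×146.00 Cr = 7934.00 Cr
  1096.20 Cr + 27.4% × (7934.00 Cr − 7800.00 Cr) = 1096.20 Cr + 27.4% × 134.00 Cr = 1132.92 Cr
Training Fund Levy: 1.5% × 8080.00 Cr = 121.20 Cr
Health Levy: 4.72% × 8080.00 Cr = 381.38 Cr
Medical Insurance Levy: 7.31% × 8080.00 Cr = 590.65 Cr
Total: 1132.92 Cr + 121.20 Cr + 381.38 Cr + 590.65 Cr = 2226.15 Cr

2226.15 Cr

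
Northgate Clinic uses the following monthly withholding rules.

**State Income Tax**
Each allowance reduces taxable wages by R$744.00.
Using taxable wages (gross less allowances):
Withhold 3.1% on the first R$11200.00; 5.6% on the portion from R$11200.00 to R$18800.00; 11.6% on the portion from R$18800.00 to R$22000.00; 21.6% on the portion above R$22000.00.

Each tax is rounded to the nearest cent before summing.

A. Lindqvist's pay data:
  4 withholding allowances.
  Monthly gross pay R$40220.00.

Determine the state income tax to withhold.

R$4436.70

State Income Tax: taxable = R$40220.00 − 4×R$744.00 = R$37244.00
  R$1144.00 + 21.6% × (R$37244.00 − R$22000.00) = R$1144.00 + 21.6% × R$15244.00 = R$4436.70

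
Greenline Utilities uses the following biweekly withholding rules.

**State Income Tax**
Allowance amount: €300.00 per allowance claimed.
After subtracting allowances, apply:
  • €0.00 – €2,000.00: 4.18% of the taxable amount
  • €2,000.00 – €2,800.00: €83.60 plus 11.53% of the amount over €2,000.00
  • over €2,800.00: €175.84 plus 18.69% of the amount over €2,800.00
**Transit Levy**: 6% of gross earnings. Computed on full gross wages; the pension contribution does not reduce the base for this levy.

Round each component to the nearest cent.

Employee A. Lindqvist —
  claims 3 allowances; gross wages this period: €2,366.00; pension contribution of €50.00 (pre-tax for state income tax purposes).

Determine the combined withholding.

State Income Tax: taxable = €2,366.00 − €50.00 − 3×€300.00 = €1,416.00
  4.18% × €1,416.00 = €59.19
Transit Levy: 6% × €2,366.00 = €141.96
Total: €59.19 + €141.96 = €201.15

€201.15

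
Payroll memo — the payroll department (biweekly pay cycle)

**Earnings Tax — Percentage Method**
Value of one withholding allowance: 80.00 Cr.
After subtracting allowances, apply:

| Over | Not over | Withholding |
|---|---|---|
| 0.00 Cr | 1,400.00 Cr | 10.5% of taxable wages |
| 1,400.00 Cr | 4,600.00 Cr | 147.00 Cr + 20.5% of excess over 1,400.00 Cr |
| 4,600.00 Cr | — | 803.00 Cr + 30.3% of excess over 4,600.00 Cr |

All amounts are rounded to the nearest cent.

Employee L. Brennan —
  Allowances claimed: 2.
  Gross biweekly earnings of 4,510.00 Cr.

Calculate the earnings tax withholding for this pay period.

751.75 Cr

Earnings Tax: taxable = 4,510.00 Cr − 2×80.00 Cr = 4,350.00 Cr
  147.00 Cr + 20.5% × (4,350.00 Cr − 1,400.00 Cr) = 147.00 Cr + 20.5% × 2,950.00 Cr = 751.75 Cr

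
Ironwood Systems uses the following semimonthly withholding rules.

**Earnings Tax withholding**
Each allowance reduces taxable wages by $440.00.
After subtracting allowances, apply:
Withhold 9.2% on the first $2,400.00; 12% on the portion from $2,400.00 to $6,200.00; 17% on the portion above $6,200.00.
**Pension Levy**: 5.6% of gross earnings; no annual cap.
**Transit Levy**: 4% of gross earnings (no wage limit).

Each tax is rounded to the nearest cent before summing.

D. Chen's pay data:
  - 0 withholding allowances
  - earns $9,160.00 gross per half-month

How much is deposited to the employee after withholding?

$7,100.64

Earnings Tax: taxable = $9,160.00
  $676.80 + 17% × ($9,160.00 − $6,200.00) = $676.80 + 17% × $2,960.00 = $1,180.00
Pension Levy: 5.6% × $9,160.00 = $512.96
Transit Levy: 4% × $9,160.00 = $366.40
Total withheld: $1,180.00 + $512.96 + $366.40 = $2,059.36
Net pay: $9,160.00 − $2,059.36 = $7,100.64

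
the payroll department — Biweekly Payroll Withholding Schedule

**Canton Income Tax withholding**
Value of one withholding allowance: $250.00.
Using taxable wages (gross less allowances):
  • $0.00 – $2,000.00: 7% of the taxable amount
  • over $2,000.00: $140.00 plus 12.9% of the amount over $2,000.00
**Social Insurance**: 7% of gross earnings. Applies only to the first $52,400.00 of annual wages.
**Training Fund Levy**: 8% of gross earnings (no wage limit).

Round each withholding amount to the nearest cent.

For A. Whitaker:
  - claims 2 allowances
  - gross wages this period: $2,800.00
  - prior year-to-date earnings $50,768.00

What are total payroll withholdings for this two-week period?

$516.94

Canton Income Tax: taxable = $2,800.00 − 2×$250.00 = $2,300.00
  $140.00 + 12.9% × ($2,300.00 − $2,000.00) = $140.00 + 12.9% × $300.00 = $178.70
Social Insurance: cap $52,400.00 − YTD $50,768.00 = $1,632.00 subject; 7% × $1,632.00 = $114.24
Training Fund Levy: 8% × $2,800.00 = $224.00
Total: $178.70 + $114.24 + $224.00 = $516.94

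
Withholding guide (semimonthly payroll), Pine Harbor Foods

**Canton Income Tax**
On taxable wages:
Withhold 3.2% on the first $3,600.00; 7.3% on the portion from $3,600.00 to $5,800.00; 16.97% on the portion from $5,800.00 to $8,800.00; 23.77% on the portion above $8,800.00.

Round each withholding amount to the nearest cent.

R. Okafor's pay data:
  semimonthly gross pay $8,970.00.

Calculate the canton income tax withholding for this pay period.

Canton Income Tax: taxable = $8,970.00
  $784.90 + 23.77% × ($8,970.00 − $8,800.00) = $784.90 + 23.77% × $170.00 = $825.31

$825.31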